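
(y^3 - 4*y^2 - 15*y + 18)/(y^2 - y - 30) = (y^2 + 2*y - 3)/(y + 5)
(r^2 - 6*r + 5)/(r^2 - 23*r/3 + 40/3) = 3*(r - 1)/(3*r - 8)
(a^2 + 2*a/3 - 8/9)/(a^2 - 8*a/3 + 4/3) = (a + 4/3)/(a - 2)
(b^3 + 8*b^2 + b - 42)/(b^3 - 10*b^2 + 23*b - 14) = (b^2 + 10*b + 21)/(b^2 - 8*b + 7)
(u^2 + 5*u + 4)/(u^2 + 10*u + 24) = (u + 1)/(u + 6)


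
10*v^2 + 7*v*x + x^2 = (2*v + x)*(5*v + x)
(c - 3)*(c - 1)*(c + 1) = c^3 - 3*c^2 - c + 3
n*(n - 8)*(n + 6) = n^3 - 2*n^2 - 48*n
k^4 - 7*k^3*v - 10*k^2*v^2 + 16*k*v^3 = k*(k - 8*v)*(k - v)*(k + 2*v)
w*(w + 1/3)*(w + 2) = w^3 + 7*w^2/3 + 2*w/3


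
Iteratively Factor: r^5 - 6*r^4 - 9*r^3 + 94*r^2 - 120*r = (r - 2)*(r^4 - 4*r^3 - 17*r^2 + 60*r) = (r - 3)*(r - 2)*(r^3 - r^2 - 20*r) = (r - 5)*(r - 3)*(r - 2)*(r^2 + 4*r) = (r - 5)*(r - 3)*(r - 2)*(r + 4)*(r)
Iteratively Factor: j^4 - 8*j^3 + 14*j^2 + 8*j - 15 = (j - 1)*(j^3 - 7*j^2 + 7*j + 15) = (j - 3)*(j - 1)*(j^2 - 4*j - 5) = (j - 5)*(j - 3)*(j - 1)*(j + 1)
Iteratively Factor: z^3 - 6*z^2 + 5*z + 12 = (z - 4)*(z^2 - 2*z - 3) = (z - 4)*(z + 1)*(z - 3)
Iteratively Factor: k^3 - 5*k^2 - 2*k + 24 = (k - 4)*(k^2 - k - 6) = (k - 4)*(k + 2)*(k - 3)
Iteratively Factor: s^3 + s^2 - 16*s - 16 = (s + 4)*(s^2 - 3*s - 4) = (s + 1)*(s + 4)*(s - 4)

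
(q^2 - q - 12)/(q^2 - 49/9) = 9*(q^2 - q - 12)/(9*q^2 - 49)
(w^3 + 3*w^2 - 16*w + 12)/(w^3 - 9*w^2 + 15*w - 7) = (w^2 + 4*w - 12)/(w^2 - 8*w + 7)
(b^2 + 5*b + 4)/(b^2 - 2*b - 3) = (b + 4)/(b - 3)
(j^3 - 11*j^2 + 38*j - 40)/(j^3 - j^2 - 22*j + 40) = (j - 5)/(j + 5)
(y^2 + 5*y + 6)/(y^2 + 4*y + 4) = (y + 3)/(y + 2)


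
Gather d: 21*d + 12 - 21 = 21*d - 9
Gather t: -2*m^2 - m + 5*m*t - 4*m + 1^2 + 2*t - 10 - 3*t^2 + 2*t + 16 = -2*m^2 - 5*m - 3*t^2 + t*(5*m + 4) + 7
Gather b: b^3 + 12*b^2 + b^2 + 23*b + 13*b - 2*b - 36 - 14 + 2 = b^3 + 13*b^2 + 34*b - 48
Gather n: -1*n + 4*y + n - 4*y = 0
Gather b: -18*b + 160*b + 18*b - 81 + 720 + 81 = 160*b + 720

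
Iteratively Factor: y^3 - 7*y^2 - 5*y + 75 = (y - 5)*(y^2 - 2*y - 15) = (y - 5)^2*(y + 3)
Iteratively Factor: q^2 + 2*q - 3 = (q - 1)*(q + 3)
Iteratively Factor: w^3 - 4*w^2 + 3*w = (w)*(w^2 - 4*w + 3) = w*(w - 3)*(w - 1)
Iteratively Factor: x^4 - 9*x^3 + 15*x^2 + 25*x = (x + 1)*(x^3 - 10*x^2 + 25*x) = (x - 5)*(x + 1)*(x^2 - 5*x) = x*(x - 5)*(x + 1)*(x - 5)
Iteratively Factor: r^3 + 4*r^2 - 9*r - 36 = (r + 3)*(r^2 + r - 12) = (r - 3)*(r + 3)*(r + 4)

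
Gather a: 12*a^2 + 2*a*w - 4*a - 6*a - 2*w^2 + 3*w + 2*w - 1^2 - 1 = 12*a^2 + a*(2*w - 10) - 2*w^2 + 5*w - 2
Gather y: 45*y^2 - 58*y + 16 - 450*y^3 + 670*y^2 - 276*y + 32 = -450*y^3 + 715*y^2 - 334*y + 48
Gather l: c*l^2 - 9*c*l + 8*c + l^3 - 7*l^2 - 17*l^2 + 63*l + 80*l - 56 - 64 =8*c + l^3 + l^2*(c - 24) + l*(143 - 9*c) - 120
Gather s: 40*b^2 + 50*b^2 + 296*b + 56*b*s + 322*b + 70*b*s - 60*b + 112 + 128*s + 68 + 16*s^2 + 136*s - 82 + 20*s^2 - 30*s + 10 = 90*b^2 + 558*b + 36*s^2 + s*(126*b + 234) + 108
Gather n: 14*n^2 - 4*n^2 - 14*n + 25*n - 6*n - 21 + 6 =10*n^2 + 5*n - 15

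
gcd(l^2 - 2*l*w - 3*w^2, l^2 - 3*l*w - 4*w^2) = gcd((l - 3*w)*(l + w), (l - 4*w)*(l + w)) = l + w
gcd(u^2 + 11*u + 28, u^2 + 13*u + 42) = u + 7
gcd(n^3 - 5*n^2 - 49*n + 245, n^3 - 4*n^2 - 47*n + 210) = n^2 + 2*n - 35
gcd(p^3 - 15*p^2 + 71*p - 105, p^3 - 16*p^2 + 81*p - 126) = p^2 - 10*p + 21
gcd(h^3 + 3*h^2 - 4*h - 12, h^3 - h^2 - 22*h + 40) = h - 2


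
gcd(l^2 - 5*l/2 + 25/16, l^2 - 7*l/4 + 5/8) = l - 5/4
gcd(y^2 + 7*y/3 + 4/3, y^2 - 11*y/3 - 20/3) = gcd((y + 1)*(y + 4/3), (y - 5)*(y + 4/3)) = y + 4/3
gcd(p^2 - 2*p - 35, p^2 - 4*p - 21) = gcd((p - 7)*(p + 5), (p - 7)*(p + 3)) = p - 7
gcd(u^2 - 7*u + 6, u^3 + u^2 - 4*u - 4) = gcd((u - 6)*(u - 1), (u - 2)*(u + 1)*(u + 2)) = 1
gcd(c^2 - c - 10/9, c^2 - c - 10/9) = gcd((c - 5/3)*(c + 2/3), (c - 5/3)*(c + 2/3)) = c^2 - c - 10/9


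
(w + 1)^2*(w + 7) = w^3 + 9*w^2 + 15*w + 7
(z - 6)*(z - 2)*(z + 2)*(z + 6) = z^4 - 40*z^2 + 144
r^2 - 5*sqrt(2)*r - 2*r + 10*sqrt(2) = (r - 2)*(r - 5*sqrt(2))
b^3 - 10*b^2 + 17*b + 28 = (b - 7)*(b - 4)*(b + 1)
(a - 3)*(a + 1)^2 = a^3 - a^2 - 5*a - 3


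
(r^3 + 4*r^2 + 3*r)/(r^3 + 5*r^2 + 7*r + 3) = r/(r + 1)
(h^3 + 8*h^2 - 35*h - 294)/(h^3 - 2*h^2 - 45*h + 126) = (h + 7)/(h - 3)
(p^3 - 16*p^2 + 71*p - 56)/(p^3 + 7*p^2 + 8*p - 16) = (p^2 - 15*p + 56)/(p^2 + 8*p + 16)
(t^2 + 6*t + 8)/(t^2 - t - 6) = (t + 4)/(t - 3)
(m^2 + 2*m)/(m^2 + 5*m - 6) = m*(m + 2)/(m^2 + 5*m - 6)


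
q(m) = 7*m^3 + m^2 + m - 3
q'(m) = 21*m^2 + 2*m + 1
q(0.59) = -0.62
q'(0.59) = 9.49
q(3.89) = 428.07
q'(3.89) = 326.55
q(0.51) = -1.30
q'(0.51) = 7.48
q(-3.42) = -274.74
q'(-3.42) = 239.78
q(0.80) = 2.02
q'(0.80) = 16.04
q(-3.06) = -197.26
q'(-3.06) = 191.52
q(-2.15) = -70.10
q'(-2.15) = 93.77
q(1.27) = 14.22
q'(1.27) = 37.41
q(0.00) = -3.00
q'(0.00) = 1.00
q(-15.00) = -23418.00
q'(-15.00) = 4696.00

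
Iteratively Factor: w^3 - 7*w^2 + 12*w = (w - 3)*(w^2 - 4*w) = (w - 4)*(w - 3)*(w)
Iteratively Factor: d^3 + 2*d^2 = (d + 2)*(d^2) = d*(d + 2)*(d)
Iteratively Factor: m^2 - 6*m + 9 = (m - 3)*(m - 3)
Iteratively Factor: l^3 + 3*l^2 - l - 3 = (l + 3)*(l^2 - 1) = (l - 1)*(l + 3)*(l + 1)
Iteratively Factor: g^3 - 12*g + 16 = (g + 4)*(g^2 - 4*g + 4) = (g - 2)*(g + 4)*(g - 2)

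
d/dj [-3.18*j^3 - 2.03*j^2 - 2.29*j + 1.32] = -9.54*j^2 - 4.06*j - 2.29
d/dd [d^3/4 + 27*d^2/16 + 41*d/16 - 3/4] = 3*d^2/4 + 27*d/8 + 41/16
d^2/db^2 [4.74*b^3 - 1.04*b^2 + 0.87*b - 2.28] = 28.44*b - 2.08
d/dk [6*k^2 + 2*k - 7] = 12*k + 2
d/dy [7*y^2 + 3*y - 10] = 14*y + 3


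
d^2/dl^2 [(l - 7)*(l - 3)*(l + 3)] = 6*l - 14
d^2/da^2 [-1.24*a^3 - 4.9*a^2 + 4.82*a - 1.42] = -7.44*a - 9.8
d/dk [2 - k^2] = -2*k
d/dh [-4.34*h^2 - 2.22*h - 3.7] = -8.68*h - 2.22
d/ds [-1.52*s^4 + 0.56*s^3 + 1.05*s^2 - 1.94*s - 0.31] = -6.08*s^3 + 1.68*s^2 + 2.1*s - 1.94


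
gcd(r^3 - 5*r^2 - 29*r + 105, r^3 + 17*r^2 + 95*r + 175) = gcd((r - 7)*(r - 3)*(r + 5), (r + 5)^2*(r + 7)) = r + 5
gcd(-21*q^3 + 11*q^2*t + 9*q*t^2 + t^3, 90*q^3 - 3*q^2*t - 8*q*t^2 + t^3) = 3*q + t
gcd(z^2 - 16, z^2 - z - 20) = z + 4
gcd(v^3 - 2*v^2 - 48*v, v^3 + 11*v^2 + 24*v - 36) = v + 6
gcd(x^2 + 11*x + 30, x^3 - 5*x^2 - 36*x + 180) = x + 6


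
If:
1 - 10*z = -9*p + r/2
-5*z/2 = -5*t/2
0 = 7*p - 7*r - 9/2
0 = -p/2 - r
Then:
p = 3/7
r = -3/14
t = 139/280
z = 139/280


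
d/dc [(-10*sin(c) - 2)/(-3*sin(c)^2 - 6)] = 2*(-5*sin(c)^2 - 2*sin(c) + 10)*cos(c)/(3*(sin(c)^2 + 2)^2)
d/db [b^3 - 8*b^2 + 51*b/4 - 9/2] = 3*b^2 - 16*b + 51/4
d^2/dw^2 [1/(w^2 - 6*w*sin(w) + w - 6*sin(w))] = 2*((w^2 - 6*w*sin(w) + w - 6*sin(w))*(-3*w*sin(w) - 3*sin(w) + 6*cos(w) - 1) + (6*w*cos(w) - 2*w + 6*sqrt(2)*sin(w + pi/4) - 1)^2)/((w + 1)^3*(w - 6*sin(w))^3)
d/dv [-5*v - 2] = -5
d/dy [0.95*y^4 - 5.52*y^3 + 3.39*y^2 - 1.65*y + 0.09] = 3.8*y^3 - 16.56*y^2 + 6.78*y - 1.65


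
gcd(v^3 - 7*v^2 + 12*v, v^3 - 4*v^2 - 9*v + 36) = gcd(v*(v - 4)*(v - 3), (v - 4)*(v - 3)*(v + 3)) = v^2 - 7*v + 12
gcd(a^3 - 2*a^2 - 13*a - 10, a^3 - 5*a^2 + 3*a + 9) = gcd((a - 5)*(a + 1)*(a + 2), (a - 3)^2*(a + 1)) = a + 1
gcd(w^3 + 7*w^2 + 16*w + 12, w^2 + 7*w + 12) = w + 3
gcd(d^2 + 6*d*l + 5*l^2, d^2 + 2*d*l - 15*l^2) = d + 5*l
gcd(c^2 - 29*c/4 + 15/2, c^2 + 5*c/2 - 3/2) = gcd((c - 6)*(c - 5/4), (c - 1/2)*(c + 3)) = 1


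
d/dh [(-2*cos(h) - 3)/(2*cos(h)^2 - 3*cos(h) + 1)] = (-4*cos(h)^2 - 12*cos(h) + 11)*sin(h)/((cos(h) - 1)^2*(2*cos(h) - 1)^2)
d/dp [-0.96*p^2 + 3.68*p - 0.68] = 3.68 - 1.92*p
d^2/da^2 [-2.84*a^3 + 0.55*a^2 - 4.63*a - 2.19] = 1.1 - 17.04*a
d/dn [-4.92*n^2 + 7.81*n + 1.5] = 7.81 - 9.84*n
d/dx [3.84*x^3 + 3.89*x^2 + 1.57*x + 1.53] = 11.52*x^2 + 7.78*x + 1.57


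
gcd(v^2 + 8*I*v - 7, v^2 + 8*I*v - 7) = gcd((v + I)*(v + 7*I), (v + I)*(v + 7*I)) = v^2 + 8*I*v - 7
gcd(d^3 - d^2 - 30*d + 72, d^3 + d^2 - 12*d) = d - 3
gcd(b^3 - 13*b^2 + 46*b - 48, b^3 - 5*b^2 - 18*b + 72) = b - 3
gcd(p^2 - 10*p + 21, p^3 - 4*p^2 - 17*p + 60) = p - 3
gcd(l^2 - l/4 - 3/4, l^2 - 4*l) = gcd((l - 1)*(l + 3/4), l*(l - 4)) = 1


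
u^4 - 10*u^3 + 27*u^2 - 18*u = u*(u - 6)*(u - 3)*(u - 1)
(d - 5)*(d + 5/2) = d^2 - 5*d/2 - 25/2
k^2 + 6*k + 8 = (k + 2)*(k + 4)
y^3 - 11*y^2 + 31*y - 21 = (y - 7)*(y - 3)*(y - 1)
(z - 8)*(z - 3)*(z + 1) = z^3 - 10*z^2 + 13*z + 24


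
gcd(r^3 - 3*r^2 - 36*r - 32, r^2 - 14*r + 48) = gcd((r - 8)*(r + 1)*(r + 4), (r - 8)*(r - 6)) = r - 8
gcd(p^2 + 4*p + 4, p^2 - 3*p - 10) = p + 2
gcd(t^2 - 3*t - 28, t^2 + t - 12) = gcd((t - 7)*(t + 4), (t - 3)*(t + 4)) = t + 4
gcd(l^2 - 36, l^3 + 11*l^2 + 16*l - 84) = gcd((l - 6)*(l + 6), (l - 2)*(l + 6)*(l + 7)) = l + 6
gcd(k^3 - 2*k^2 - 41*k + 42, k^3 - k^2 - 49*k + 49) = k^2 - 8*k + 7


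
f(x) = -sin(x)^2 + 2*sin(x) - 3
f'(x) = -2*sin(x)*cos(x) + 2*cos(x)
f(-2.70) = -4.04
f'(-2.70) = -2.58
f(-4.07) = -2.04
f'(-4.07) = -0.24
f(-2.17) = -5.33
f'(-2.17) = -2.06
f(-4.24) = -2.01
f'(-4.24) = -0.10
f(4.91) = -5.92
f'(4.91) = 0.78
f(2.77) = -2.41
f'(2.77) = -1.19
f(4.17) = -5.45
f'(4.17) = -1.92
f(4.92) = -5.91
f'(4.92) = 0.82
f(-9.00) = -3.99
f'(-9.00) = -2.57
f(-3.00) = -3.30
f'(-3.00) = -2.26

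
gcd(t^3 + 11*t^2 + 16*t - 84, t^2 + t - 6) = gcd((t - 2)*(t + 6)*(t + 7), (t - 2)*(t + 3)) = t - 2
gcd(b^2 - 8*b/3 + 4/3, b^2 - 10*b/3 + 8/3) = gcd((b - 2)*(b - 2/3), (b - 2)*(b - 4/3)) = b - 2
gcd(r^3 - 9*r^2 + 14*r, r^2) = r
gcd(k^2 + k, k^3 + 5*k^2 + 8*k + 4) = k + 1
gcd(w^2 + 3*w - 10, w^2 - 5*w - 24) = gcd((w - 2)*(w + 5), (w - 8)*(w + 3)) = 1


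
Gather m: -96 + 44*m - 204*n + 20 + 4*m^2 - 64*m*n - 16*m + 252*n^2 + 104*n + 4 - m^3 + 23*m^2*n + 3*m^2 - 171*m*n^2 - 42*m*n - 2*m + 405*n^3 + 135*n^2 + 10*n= -m^3 + m^2*(23*n + 7) + m*(-171*n^2 - 106*n + 26) + 405*n^3 + 387*n^2 - 90*n - 72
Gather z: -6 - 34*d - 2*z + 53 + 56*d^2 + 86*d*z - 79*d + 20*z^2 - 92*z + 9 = 56*d^2 - 113*d + 20*z^2 + z*(86*d - 94) + 56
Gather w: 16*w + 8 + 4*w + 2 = 20*w + 10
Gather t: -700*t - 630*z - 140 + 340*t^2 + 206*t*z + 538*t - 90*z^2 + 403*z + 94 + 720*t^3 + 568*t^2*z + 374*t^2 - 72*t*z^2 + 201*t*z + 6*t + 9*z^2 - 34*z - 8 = 720*t^3 + t^2*(568*z + 714) + t*(-72*z^2 + 407*z - 156) - 81*z^2 - 261*z - 54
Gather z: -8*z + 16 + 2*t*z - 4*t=-4*t + z*(2*t - 8) + 16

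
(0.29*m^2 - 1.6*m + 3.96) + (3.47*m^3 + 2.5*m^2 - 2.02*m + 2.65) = 3.47*m^3 + 2.79*m^2 - 3.62*m + 6.61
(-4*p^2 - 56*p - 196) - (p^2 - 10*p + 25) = -5*p^2 - 46*p - 221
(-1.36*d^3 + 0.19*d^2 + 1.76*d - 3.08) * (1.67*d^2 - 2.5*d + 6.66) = -2.2712*d^5 + 3.7173*d^4 - 6.5934*d^3 - 8.2782*d^2 + 19.4216*d - 20.5128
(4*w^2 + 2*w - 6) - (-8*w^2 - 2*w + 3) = 12*w^2 + 4*w - 9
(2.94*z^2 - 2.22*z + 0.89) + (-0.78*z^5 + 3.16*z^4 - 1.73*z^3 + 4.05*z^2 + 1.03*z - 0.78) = -0.78*z^5 + 3.16*z^4 - 1.73*z^3 + 6.99*z^2 - 1.19*z + 0.11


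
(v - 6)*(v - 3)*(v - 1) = v^3 - 10*v^2 + 27*v - 18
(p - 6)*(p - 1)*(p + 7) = p^3 - 43*p + 42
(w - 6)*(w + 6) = w^2 - 36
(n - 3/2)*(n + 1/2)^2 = n^3 - n^2/2 - 5*n/4 - 3/8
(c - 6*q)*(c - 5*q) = c^2 - 11*c*q + 30*q^2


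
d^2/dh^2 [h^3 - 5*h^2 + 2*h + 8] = 6*h - 10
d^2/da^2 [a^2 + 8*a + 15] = 2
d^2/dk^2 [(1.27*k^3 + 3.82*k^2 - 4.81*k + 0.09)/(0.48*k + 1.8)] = (0.585216*k^3 + 6.58368*k^2 + 24.6888*k + 33.106752)/(0.110592*k^3 + 1.24416*k^2 + 4.6656*k + 5.832)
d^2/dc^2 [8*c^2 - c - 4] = 16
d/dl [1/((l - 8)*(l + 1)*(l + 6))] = (-(l - 8)*(l + 1) - (l - 8)*(l + 6) - (l + 1)*(l + 6))/((l - 8)^2*(l + 1)^2*(l + 6)^2)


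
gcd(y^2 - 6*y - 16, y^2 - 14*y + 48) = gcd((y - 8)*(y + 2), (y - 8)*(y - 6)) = y - 8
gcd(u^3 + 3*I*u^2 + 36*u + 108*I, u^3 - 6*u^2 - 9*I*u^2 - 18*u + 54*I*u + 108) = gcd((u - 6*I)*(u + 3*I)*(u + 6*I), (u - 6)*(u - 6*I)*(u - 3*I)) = u - 6*I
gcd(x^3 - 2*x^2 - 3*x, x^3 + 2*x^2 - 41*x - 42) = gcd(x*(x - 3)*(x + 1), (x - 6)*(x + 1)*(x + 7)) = x + 1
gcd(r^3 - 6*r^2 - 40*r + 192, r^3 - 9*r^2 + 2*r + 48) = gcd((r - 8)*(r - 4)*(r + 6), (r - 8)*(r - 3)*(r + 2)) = r - 8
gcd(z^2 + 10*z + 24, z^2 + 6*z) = z + 6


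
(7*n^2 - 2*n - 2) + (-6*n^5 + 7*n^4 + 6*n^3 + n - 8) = -6*n^5 + 7*n^4 + 6*n^3 + 7*n^2 - n - 10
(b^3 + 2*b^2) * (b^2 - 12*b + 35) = b^5 - 10*b^4 + 11*b^3 + 70*b^2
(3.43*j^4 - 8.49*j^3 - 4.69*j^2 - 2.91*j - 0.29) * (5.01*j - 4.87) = 17.1843*j^5 - 59.239*j^4 + 17.8494*j^3 + 8.2612*j^2 + 12.7188*j + 1.4123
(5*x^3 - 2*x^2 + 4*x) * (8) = 40*x^3 - 16*x^2 + 32*x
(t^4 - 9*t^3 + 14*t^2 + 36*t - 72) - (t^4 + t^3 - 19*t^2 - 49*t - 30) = -10*t^3 + 33*t^2 + 85*t - 42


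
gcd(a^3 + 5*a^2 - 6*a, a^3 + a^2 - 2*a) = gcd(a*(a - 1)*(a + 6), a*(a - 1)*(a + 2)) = a^2 - a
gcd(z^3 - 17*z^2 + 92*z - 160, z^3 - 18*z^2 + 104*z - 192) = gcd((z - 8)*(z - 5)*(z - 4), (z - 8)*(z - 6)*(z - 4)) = z^2 - 12*z + 32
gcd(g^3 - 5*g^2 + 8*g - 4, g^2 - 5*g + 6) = g - 2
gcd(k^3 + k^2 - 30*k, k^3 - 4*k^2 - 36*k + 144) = k + 6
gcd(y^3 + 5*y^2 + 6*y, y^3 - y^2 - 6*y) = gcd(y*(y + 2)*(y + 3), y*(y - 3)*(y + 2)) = y^2 + 2*y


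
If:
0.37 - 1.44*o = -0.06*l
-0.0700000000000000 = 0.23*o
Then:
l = -13.47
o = -0.30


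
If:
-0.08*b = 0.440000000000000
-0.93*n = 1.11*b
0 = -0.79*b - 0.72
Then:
No Solution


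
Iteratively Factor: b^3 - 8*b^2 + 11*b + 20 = (b - 5)*(b^2 - 3*b - 4) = (b - 5)*(b + 1)*(b - 4)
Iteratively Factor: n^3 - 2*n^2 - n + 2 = (n - 2)*(n^2 - 1) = (n - 2)*(n - 1)*(n + 1)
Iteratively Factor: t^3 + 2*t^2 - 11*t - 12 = (t + 1)*(t^2 + t - 12) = (t + 1)*(t + 4)*(t - 3)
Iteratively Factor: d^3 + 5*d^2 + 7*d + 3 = (d + 3)*(d^2 + 2*d + 1) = (d + 1)*(d + 3)*(d + 1)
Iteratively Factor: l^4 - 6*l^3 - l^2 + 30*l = (l - 3)*(l^3 - 3*l^2 - 10*l) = (l - 3)*(l + 2)*(l^2 - 5*l) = (l - 5)*(l - 3)*(l + 2)*(l)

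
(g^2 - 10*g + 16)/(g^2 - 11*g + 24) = (g - 2)/(g - 3)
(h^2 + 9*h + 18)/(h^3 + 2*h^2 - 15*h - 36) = (h + 6)/(h^2 - h - 12)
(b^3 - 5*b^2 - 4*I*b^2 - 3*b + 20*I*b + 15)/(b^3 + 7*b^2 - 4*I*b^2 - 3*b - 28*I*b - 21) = (b - 5)/(b + 7)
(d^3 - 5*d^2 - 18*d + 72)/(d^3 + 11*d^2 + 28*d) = (d^2 - 9*d + 18)/(d*(d + 7))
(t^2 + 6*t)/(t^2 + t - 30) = t/(t - 5)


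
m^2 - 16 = (m - 4)*(m + 4)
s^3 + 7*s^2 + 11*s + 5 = (s + 1)^2*(s + 5)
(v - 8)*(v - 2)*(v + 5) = v^3 - 5*v^2 - 34*v + 80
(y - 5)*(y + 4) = y^2 - y - 20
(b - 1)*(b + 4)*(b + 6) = b^3 + 9*b^2 + 14*b - 24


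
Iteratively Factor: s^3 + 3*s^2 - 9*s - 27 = (s + 3)*(s^2 - 9) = (s - 3)*(s + 3)*(s + 3)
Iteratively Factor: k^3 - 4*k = (k + 2)*(k^2 - 2*k) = (k - 2)*(k + 2)*(k)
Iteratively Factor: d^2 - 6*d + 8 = (d - 2)*(d - 4)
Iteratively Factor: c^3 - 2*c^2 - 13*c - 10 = (c - 5)*(c^2 + 3*c + 2) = (c - 5)*(c + 2)*(c + 1)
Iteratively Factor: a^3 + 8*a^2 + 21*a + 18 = (a + 3)*(a^2 + 5*a + 6) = (a + 3)^2*(a + 2)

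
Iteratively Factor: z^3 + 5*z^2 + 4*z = (z)*(z^2 + 5*z + 4) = z*(z + 4)*(z + 1)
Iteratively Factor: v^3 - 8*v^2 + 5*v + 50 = (v - 5)*(v^2 - 3*v - 10) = (v - 5)^2*(v + 2)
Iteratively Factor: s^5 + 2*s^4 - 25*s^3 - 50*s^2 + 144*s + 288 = (s + 3)*(s^4 - s^3 - 22*s^2 + 16*s + 96) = (s - 3)*(s + 3)*(s^3 + 2*s^2 - 16*s - 32) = (s - 4)*(s - 3)*(s + 3)*(s^2 + 6*s + 8) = (s - 4)*(s - 3)*(s + 3)*(s + 4)*(s + 2)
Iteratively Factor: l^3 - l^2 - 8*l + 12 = (l + 3)*(l^2 - 4*l + 4) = (l - 2)*(l + 3)*(l - 2)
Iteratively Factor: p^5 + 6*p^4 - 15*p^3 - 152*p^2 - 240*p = (p + 4)*(p^4 + 2*p^3 - 23*p^2 - 60*p) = (p + 3)*(p + 4)*(p^3 - p^2 - 20*p) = (p + 3)*(p + 4)^2*(p^2 - 5*p) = p*(p + 3)*(p + 4)^2*(p - 5)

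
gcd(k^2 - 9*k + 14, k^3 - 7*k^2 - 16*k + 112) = k - 7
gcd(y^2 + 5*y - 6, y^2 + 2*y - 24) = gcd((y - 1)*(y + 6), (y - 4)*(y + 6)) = y + 6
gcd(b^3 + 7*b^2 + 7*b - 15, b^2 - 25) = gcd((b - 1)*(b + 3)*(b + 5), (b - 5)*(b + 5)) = b + 5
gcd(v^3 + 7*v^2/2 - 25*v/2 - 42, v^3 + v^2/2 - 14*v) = v^2 + v/2 - 14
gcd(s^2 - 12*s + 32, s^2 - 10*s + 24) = s - 4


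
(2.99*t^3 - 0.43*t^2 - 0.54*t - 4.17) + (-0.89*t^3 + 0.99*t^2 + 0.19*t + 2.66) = 2.1*t^3 + 0.56*t^2 - 0.35*t - 1.51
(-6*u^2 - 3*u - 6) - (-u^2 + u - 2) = -5*u^2 - 4*u - 4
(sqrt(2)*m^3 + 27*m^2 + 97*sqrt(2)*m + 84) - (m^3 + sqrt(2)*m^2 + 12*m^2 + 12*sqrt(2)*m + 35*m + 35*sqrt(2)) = -m^3 + sqrt(2)*m^3 - sqrt(2)*m^2 + 15*m^2 - 35*m + 85*sqrt(2)*m - 35*sqrt(2) + 84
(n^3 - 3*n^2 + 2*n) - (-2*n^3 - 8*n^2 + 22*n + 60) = 3*n^3 + 5*n^2 - 20*n - 60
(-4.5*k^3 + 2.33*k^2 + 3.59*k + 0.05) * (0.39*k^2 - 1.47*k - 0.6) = -1.755*k^5 + 7.5237*k^4 + 0.674999999999999*k^3 - 6.6558*k^2 - 2.2275*k - 0.03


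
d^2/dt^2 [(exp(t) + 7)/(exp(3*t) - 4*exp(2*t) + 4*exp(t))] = (4*exp(3*t) + 67*exp(2*t) - 56*exp(t) + 28)*exp(-t)/(exp(4*t) - 8*exp(3*t) + 24*exp(2*t) - 32*exp(t) + 16)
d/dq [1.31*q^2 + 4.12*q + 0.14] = 2.62*q + 4.12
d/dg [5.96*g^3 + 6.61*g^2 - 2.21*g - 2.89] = 17.88*g^2 + 13.22*g - 2.21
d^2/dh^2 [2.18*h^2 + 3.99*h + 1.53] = 4.36000000000000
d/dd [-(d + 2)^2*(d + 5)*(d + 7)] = -4*d^3 - 48*d^2 - 174*d - 188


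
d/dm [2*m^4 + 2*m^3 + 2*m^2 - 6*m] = 8*m^3 + 6*m^2 + 4*m - 6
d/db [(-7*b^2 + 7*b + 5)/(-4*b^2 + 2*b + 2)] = (7*b^2 + 6*b + 2)/(2*(4*b^4 - 4*b^3 - 3*b^2 + 2*b + 1))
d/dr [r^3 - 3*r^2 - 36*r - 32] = 3*r^2 - 6*r - 36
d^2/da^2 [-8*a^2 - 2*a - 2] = -16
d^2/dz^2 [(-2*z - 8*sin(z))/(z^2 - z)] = 4*(2*z^2*(z - 1)^2*sin(z) + z*(z - 1)*(z + (2*z - 1)*(4*cos(z) + 1) + 4*sin(z)) - (z + 4*sin(z))*(2*z - 1)^2)/(z^3*(z - 1)^3)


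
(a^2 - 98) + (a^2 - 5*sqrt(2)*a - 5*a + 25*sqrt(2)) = 2*a^2 - 5*sqrt(2)*a - 5*a - 98 + 25*sqrt(2)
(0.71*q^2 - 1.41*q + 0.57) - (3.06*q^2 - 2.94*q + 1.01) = -2.35*q^2 + 1.53*q - 0.44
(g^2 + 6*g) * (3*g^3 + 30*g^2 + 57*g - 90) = 3*g^5 + 48*g^4 + 237*g^3 + 252*g^2 - 540*g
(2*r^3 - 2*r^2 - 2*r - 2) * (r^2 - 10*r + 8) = 2*r^5 - 22*r^4 + 34*r^3 + 2*r^2 + 4*r - 16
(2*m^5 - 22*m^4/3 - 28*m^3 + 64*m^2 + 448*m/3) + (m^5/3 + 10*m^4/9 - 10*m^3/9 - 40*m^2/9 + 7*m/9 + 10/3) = 7*m^5/3 - 56*m^4/9 - 262*m^3/9 + 536*m^2/9 + 1351*m/9 + 10/3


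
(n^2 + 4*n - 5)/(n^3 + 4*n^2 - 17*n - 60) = (n - 1)/(n^2 - n - 12)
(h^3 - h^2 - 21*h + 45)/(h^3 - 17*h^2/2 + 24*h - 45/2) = 2*(h + 5)/(2*h - 5)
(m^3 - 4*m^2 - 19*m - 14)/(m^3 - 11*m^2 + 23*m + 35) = (m + 2)/(m - 5)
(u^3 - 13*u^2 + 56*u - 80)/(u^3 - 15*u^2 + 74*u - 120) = (u - 4)/(u - 6)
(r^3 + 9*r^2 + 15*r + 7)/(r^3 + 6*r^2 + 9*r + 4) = (r + 7)/(r + 4)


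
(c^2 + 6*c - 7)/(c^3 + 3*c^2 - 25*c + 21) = 1/(c - 3)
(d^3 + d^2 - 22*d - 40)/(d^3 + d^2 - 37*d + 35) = (d^2 + 6*d + 8)/(d^2 + 6*d - 7)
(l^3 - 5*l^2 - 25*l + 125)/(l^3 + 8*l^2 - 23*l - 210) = (l^2 - 25)/(l^2 + 13*l + 42)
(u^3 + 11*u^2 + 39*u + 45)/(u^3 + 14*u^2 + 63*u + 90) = (u + 3)/(u + 6)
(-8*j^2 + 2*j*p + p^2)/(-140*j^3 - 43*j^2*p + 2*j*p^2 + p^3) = (-2*j + p)/(-35*j^2 - 2*j*p + p^2)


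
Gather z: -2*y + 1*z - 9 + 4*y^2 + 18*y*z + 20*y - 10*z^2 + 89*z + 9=4*y^2 + 18*y - 10*z^2 + z*(18*y + 90)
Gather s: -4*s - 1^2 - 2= -4*s - 3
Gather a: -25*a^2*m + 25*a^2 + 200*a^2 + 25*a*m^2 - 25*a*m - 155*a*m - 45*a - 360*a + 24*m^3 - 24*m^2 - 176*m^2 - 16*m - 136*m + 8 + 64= a^2*(225 - 25*m) + a*(25*m^2 - 180*m - 405) + 24*m^3 - 200*m^2 - 152*m + 72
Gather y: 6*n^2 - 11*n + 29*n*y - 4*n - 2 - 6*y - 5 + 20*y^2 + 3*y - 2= 6*n^2 - 15*n + 20*y^2 + y*(29*n - 3) - 9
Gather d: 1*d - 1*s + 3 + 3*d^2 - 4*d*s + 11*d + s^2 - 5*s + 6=3*d^2 + d*(12 - 4*s) + s^2 - 6*s + 9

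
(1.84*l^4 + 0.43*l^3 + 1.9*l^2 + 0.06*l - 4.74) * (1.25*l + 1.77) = 2.3*l^5 + 3.7943*l^4 + 3.1361*l^3 + 3.438*l^2 - 5.8188*l - 8.3898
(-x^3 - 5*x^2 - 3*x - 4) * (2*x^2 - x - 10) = -2*x^5 - 9*x^4 + 9*x^3 + 45*x^2 + 34*x + 40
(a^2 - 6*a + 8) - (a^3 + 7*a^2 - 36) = -a^3 - 6*a^2 - 6*a + 44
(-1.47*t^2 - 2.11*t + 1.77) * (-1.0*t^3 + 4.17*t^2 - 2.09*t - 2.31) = 1.47*t^5 - 4.0199*t^4 - 7.4964*t^3 + 15.1865*t^2 + 1.1748*t - 4.0887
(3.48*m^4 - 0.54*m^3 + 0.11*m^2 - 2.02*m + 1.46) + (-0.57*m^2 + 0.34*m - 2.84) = 3.48*m^4 - 0.54*m^3 - 0.46*m^2 - 1.68*m - 1.38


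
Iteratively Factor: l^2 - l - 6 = (l + 2)*(l - 3)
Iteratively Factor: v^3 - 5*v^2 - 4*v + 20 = (v - 5)*(v^2 - 4) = (v - 5)*(v - 2)*(v + 2)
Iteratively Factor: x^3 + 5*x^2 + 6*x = (x + 2)*(x^2 + 3*x) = x*(x + 2)*(x + 3)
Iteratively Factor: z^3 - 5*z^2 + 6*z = (z)*(z^2 - 5*z + 6) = z*(z - 2)*(z - 3)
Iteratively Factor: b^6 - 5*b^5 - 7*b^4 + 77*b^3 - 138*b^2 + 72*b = (b)*(b^5 - 5*b^4 - 7*b^3 + 77*b^2 - 138*b + 72) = b*(b + 4)*(b^4 - 9*b^3 + 29*b^2 - 39*b + 18) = b*(b - 2)*(b + 4)*(b^3 - 7*b^2 + 15*b - 9) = b*(b - 3)*(b - 2)*(b + 4)*(b^2 - 4*b + 3) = b*(b - 3)*(b - 2)*(b - 1)*(b + 4)*(b - 3)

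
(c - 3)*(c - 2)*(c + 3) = c^3 - 2*c^2 - 9*c + 18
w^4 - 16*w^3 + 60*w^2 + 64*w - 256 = (w - 8)^2*(w - 2)*(w + 2)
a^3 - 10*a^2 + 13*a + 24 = (a - 8)*(a - 3)*(a + 1)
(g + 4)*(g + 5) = g^2 + 9*g + 20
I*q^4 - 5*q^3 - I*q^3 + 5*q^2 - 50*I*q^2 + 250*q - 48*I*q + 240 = (q - 8)*(q + 6)*(q + 5*I)*(I*q + I)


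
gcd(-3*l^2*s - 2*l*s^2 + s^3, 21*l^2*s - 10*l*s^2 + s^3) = -3*l*s + s^2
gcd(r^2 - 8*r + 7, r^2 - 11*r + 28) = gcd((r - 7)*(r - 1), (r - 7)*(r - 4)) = r - 7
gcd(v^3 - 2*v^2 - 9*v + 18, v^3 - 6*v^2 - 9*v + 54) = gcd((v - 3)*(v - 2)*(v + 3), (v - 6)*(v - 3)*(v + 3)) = v^2 - 9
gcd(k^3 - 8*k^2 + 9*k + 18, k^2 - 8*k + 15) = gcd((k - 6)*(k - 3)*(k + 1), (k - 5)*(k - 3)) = k - 3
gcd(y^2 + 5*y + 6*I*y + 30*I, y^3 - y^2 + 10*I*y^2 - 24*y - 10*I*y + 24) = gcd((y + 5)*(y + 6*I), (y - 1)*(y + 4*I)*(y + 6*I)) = y + 6*I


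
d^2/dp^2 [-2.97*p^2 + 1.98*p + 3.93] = -5.94000000000000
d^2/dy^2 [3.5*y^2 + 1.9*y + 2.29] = 7.00000000000000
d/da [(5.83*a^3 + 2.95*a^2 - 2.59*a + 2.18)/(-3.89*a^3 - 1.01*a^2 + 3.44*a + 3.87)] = (5.5872*a^4 + 19.9602*a^3 + 100.659*a^2 + 27.2366*a - 17.5225)/(15.1321*a^6 + 7.8578*a^5 - 25.7431*a^4 - 37.0574*a^3 + 4.0162*a^2 + 26.6256*a + 14.9769)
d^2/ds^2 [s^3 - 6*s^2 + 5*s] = 6*s - 12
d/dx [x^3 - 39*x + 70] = 3*x^2 - 39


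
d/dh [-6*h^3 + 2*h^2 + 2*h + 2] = -18*h^2 + 4*h + 2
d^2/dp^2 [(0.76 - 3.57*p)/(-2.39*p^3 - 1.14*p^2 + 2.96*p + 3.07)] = (122.353182*p^5 + 6.26658*p^4 + 26.659224*p^3 + 340.66302*p^2 + 56.894892*p - 83.519936)/(13.651919*p^9 + 19.535382*p^8 - 41.405316*p^7 - 99.515793*p^6 + 1.09309200000001*p^5 + 148.305804*p^4 + 103.798645*p^3 - 48.461178*p^2 - 83.693112*p - 28.934443)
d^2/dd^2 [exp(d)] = exp(d)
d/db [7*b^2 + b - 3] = 14*b + 1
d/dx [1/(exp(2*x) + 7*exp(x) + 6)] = (-2*exp(x) - 7)*exp(x)/(exp(2*x) + 7*exp(x) + 6)^2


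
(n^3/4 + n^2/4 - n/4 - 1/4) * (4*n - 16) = n^4 - 3*n^3 - 5*n^2 + 3*n + 4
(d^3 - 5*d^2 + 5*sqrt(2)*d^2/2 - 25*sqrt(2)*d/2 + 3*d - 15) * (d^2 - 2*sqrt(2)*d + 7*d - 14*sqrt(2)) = d^5 + sqrt(2)*d^4/2 + 2*d^4 - 42*d^3 + sqrt(2)*d^3 - 47*sqrt(2)*d^2/2 - 14*d^2 - 12*sqrt(2)*d + 245*d + 210*sqrt(2)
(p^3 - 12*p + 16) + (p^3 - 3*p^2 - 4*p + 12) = 2*p^3 - 3*p^2 - 16*p + 28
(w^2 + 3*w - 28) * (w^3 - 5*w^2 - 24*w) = w^5 - 2*w^4 - 67*w^3 + 68*w^2 + 672*w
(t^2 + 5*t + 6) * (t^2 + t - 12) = t^4 + 6*t^3 - t^2 - 54*t - 72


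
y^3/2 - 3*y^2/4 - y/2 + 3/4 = (y/2 + 1/2)*(y - 3/2)*(y - 1)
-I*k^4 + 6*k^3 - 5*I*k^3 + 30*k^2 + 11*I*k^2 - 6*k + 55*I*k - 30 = (k + 5)*(k + 2*I)*(k + 3*I)*(-I*k + 1)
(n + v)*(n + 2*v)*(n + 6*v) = n^3 + 9*n^2*v + 20*n*v^2 + 12*v^3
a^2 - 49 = (a - 7)*(a + 7)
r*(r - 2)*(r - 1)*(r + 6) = r^4 + 3*r^3 - 16*r^2 + 12*r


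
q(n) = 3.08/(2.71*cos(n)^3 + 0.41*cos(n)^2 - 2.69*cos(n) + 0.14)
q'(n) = 3.08*(8.13*sin(n)*cos(n)^2 + 0.82*sin(n)*cos(n) - 2.69*sin(n))/(2.71*cos(n)^3 + 0.41*cos(n)^2 - 2.69*cos(n) + 0.14)^2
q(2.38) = 2.42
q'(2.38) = 1.28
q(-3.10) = 5.77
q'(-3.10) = -2.07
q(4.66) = 10.94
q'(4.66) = 105.14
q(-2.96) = 5.10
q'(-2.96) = -6.66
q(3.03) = 5.52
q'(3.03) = 4.98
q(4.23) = 2.55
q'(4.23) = 2.48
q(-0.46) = 361.49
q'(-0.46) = -86123.50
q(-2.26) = 2.33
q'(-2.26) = -0.10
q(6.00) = 9.22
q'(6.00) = -43.13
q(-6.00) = 9.22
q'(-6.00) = 43.13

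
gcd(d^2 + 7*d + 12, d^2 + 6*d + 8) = d + 4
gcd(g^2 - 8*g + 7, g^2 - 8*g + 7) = g^2 - 8*g + 7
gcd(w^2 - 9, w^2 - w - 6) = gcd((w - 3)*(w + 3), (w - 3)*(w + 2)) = w - 3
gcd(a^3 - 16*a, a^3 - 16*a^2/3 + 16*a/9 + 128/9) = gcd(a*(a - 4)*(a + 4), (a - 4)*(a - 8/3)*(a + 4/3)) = a - 4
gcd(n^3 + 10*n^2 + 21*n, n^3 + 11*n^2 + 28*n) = n^2 + 7*n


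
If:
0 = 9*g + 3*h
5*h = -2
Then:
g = 2/15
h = -2/5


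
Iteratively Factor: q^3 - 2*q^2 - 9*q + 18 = (q - 2)*(q^2 - 9) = (q - 3)*(q - 2)*(q + 3)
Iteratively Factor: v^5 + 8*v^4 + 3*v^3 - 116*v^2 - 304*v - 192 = (v + 1)*(v^4 + 7*v^3 - 4*v^2 - 112*v - 192) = (v + 1)*(v + 3)*(v^3 + 4*v^2 - 16*v - 64) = (v - 4)*(v + 1)*(v + 3)*(v^2 + 8*v + 16) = (v - 4)*(v + 1)*(v + 3)*(v + 4)*(v + 4)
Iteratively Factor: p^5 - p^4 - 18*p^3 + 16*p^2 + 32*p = (p - 2)*(p^4 + p^3 - 16*p^2 - 16*p) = (p - 2)*(p + 1)*(p^3 - 16*p) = p*(p - 2)*(p + 1)*(p^2 - 16) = p*(p - 4)*(p - 2)*(p + 1)*(p + 4)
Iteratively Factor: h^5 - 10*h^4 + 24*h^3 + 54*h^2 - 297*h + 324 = (h - 3)*(h^4 - 7*h^3 + 3*h^2 + 63*h - 108) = (h - 4)*(h - 3)*(h^3 - 3*h^2 - 9*h + 27) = (h - 4)*(h - 3)*(h + 3)*(h^2 - 6*h + 9) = (h - 4)*(h - 3)^2*(h + 3)*(h - 3)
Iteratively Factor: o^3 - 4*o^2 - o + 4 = (o - 4)*(o^2 - 1) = (o - 4)*(o + 1)*(o - 1)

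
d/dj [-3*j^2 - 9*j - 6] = -6*j - 9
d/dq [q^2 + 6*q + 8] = 2*q + 6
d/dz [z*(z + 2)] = 2*z + 2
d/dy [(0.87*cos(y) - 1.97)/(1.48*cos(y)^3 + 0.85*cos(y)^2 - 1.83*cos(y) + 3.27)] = (2.5752*cos(y)^3 - 8.0073*cos(y)^2 - 3.349*cos(y) + 0.7602)*sin(y)/(2.1904*cos(y)^6 + 2.516*cos(y)^5 - 4.6943*cos(y)^4 + 6.5682*cos(y)^3 + 8.9079*cos(y)^2 - 11.9682*cos(y) + 10.6929)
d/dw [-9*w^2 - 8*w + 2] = -18*w - 8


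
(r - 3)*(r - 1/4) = r^2 - 13*r/4 + 3/4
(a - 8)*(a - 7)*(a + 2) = a^3 - 13*a^2 + 26*a + 112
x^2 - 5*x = x*(x - 5)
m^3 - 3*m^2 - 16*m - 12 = (m - 6)*(m + 1)*(m + 2)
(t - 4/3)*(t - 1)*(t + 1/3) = t^3 - 2*t^2 + 5*t/9 + 4/9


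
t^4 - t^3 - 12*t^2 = t^2*(t - 4)*(t + 3)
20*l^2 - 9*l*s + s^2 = (-5*l + s)*(-4*l + s)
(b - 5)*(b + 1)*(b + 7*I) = b^3 - 4*b^2 + 7*I*b^2 - 5*b - 28*I*b - 35*I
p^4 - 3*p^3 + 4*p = p*(p - 2)^2*(p + 1)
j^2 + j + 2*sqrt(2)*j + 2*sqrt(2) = (j + 1)*(j + 2*sqrt(2))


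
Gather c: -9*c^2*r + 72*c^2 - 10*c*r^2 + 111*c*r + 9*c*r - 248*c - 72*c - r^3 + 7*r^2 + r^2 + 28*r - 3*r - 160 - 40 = c^2*(72 - 9*r) + c*(-10*r^2 + 120*r - 320) - r^3 + 8*r^2 + 25*r - 200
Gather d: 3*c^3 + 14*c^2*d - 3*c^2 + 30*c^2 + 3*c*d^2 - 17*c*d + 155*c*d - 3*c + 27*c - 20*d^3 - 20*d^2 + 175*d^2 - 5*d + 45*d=3*c^3 + 27*c^2 + 24*c - 20*d^3 + d^2*(3*c + 155) + d*(14*c^2 + 138*c + 40)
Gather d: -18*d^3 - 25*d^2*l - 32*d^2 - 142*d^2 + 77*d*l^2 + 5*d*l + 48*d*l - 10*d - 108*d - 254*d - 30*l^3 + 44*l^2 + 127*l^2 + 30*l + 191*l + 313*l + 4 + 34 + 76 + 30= -18*d^3 + d^2*(-25*l - 174) + d*(77*l^2 + 53*l - 372) - 30*l^3 + 171*l^2 + 534*l + 144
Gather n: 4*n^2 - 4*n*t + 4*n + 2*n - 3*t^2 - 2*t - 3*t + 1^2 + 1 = 4*n^2 + n*(6 - 4*t) - 3*t^2 - 5*t + 2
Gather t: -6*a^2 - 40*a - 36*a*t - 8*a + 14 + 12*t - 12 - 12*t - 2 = -6*a^2 - 36*a*t - 48*a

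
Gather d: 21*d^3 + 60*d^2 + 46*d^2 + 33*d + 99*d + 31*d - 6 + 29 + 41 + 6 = 21*d^3 + 106*d^2 + 163*d + 70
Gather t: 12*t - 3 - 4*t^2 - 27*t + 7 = -4*t^2 - 15*t + 4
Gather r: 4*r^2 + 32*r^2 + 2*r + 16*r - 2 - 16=36*r^2 + 18*r - 18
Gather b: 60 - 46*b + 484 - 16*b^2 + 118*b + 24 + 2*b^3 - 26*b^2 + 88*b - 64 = 2*b^3 - 42*b^2 + 160*b + 504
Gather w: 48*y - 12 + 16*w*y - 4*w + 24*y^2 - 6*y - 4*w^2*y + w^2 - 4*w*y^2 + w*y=w^2*(1 - 4*y) + w*(-4*y^2 + 17*y - 4) + 24*y^2 + 42*y - 12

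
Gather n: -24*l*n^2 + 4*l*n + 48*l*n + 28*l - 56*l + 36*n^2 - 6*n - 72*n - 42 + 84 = -28*l + n^2*(36 - 24*l) + n*(52*l - 78) + 42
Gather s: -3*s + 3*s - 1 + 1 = 0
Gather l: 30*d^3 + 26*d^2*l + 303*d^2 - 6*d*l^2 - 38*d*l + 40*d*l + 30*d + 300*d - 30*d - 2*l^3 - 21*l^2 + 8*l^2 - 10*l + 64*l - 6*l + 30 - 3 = 30*d^3 + 303*d^2 + 300*d - 2*l^3 + l^2*(-6*d - 13) + l*(26*d^2 + 2*d + 48) + 27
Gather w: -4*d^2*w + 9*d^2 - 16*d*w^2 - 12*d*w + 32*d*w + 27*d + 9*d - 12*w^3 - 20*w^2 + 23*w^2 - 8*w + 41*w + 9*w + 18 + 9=9*d^2 + 36*d - 12*w^3 + w^2*(3 - 16*d) + w*(-4*d^2 + 20*d + 42) + 27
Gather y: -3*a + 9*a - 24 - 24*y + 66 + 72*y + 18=6*a + 48*y + 60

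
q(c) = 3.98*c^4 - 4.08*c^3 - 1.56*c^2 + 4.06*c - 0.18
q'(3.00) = 314.38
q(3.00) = 210.18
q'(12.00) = 25713.82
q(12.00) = 75302.94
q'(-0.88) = -13.52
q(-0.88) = 0.21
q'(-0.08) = 4.22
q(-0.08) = -0.51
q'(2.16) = 100.65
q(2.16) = 46.83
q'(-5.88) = -3637.28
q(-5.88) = 5509.11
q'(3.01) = 317.93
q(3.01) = 213.34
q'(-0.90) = -14.65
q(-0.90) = 0.49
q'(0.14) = 3.43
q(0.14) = 0.35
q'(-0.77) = -8.06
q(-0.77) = -0.97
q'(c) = 15.92*c^3 - 12.24*c^2 - 3.12*c + 4.06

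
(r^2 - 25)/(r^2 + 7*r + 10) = (r - 5)/(r + 2)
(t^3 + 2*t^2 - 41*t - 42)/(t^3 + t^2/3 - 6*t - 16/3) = 3*(t^2 + t - 42)/(3*t^2 - 2*t - 16)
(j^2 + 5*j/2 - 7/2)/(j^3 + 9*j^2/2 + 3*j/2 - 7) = 1/(j + 2)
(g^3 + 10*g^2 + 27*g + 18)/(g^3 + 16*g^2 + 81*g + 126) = (g + 1)/(g + 7)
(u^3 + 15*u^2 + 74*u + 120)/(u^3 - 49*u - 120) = (u^2 + 10*u + 24)/(u^2 - 5*u - 24)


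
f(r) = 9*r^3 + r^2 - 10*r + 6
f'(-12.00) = 3854.00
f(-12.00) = -15282.00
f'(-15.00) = 6035.00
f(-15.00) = -29994.00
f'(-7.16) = 1359.85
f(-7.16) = -3174.69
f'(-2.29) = 127.01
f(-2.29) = -73.94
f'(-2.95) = 219.07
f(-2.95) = -186.85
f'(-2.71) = 182.87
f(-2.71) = -138.68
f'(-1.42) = 41.60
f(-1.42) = -3.55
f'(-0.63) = -0.54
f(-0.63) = 10.45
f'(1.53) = 56.26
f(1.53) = 25.28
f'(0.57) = -0.09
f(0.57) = 2.29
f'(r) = 27*r^2 + 2*r - 10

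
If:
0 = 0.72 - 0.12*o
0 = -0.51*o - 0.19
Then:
No Solution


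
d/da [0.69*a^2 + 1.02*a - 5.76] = 1.38*a + 1.02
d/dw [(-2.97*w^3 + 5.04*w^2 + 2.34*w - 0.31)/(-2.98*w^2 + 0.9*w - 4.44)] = (8.8506*w^4 - 5.346*w^3 + 51.0696*w^2 - 46.6028*w - 10.1106)/(8.8804*w^4 - 5.364*w^3 + 27.2724*w^2 - 7.992*w + 19.7136)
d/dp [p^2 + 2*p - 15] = 2*p + 2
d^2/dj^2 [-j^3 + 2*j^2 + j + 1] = 4 - 6*j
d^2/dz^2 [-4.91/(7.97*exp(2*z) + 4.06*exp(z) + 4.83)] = (-4.91*(15.94*exp(z) + 4.06)*(31.88*exp(z) + 8.12)*exp(z) + (156.5308*exp(z) + 19.9346)*(7.97*exp(2*z) + 4.06*exp(z) + 4.83))*exp(z)/(7.97*exp(2*z) + 4.06*exp(z) + 4.83)^3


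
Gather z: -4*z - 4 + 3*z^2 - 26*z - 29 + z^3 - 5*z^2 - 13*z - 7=z^3 - 2*z^2 - 43*z - 40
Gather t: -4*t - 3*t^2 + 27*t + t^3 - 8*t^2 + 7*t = t^3 - 11*t^2 + 30*t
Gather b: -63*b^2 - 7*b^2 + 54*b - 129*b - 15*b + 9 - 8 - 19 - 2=-70*b^2 - 90*b - 20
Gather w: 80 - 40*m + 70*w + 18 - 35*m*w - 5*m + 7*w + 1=-45*m + w*(77 - 35*m) + 99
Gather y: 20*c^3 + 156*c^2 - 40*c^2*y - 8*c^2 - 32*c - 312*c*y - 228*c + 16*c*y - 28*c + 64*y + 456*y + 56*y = 20*c^3 + 148*c^2 - 288*c + y*(-40*c^2 - 296*c + 576)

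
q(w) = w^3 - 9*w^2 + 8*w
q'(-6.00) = 224.00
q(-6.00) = -588.00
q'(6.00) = 8.00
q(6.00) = -60.00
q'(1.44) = -11.70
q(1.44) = -4.16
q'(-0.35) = 14.67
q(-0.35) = -3.95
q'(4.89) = -8.28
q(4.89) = -59.16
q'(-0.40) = 15.68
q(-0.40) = -4.70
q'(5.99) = 7.82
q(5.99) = -60.08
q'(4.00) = -16.00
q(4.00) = -48.00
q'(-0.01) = 8.18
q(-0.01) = -0.08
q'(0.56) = -1.14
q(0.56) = 1.83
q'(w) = 3*w^2 - 18*w + 8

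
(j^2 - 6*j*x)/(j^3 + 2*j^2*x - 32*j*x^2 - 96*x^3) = j/(j^2 + 8*j*x + 16*x^2)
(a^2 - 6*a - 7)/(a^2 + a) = (a - 7)/a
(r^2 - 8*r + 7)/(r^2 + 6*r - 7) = (r - 7)/(r + 7)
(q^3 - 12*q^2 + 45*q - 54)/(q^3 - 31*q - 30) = (q^2 - 6*q + 9)/(q^2 + 6*q + 5)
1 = 1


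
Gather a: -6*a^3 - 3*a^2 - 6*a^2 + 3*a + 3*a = -6*a^3 - 9*a^2 + 6*a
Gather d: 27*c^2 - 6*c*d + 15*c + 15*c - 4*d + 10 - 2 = 27*c^2 + 30*c + d*(-6*c - 4) + 8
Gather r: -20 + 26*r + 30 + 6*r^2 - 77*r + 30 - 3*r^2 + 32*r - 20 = 3*r^2 - 19*r + 20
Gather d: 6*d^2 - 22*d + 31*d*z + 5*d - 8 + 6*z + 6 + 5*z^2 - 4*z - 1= 6*d^2 + d*(31*z - 17) + 5*z^2 + 2*z - 3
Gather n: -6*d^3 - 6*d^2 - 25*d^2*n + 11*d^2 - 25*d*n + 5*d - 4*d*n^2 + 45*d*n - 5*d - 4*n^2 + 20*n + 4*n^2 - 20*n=-6*d^3 + 5*d^2 - 4*d*n^2 + n*(-25*d^2 + 20*d)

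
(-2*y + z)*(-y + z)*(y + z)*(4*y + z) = 8*y^4 - 2*y^3*z - 9*y^2*z^2 + 2*y*z^3 + z^4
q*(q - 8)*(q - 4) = q^3 - 12*q^2 + 32*q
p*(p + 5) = p^2 + 5*p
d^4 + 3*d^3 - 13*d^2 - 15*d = d*(d - 3)*(d + 1)*(d + 5)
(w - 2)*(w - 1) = w^2 - 3*w + 2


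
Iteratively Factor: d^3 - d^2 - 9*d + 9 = (d - 1)*(d^2 - 9) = (d - 1)*(d + 3)*(d - 3)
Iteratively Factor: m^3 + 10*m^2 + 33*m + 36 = (m + 4)*(m^2 + 6*m + 9) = (m + 3)*(m + 4)*(m + 3)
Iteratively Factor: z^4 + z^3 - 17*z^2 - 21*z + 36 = (z + 3)*(z^3 - 2*z^2 - 11*z + 12) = (z - 4)*(z + 3)*(z^2 + 2*z - 3) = (z - 4)*(z + 3)^2*(z - 1)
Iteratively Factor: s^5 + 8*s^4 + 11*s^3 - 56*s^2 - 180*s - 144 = (s - 3)*(s^4 + 11*s^3 + 44*s^2 + 76*s + 48) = (s - 3)*(s + 4)*(s^3 + 7*s^2 + 16*s + 12) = (s - 3)*(s + 2)*(s + 4)*(s^2 + 5*s + 6) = (s - 3)*(s + 2)^2*(s + 4)*(s + 3)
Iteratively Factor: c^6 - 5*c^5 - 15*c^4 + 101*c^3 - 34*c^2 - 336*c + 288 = (c - 3)*(c^5 - 2*c^4 - 21*c^3 + 38*c^2 + 80*c - 96) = (c - 3)^2*(c^4 + c^3 - 18*c^2 - 16*c + 32) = (c - 3)^2*(c + 4)*(c^3 - 3*c^2 - 6*c + 8) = (c - 3)^2*(c + 2)*(c + 4)*(c^2 - 5*c + 4) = (c - 4)*(c - 3)^2*(c + 2)*(c + 4)*(c - 1)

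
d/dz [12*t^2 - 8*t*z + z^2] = -8*t + 2*z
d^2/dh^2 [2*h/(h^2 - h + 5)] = 4*(h*(2*h - 1)^2 + (1 - 3*h)*(h^2 - h + 5))/(h^2 - h + 5)^3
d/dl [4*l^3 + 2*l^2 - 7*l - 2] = 12*l^2 + 4*l - 7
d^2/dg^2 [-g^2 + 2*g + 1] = -2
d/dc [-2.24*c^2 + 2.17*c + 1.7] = 2.17 - 4.48*c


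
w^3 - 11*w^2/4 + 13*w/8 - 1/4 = (w - 2)*(w - 1/2)*(w - 1/4)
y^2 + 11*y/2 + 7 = (y + 2)*(y + 7/2)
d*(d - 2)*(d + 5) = d^3 + 3*d^2 - 10*d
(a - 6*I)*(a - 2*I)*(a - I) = a^3 - 9*I*a^2 - 20*a + 12*I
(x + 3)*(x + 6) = x^2 + 9*x + 18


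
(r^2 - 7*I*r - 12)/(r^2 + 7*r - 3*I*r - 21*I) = (r - 4*I)/(r + 7)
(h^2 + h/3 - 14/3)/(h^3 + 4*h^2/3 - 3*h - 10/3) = (3*h^2 + h - 14)/(3*h^3 + 4*h^2 - 9*h - 10)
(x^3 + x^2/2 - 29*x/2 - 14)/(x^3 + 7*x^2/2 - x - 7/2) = (x - 4)/(x - 1)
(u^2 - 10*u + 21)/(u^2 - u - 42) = (u - 3)/(u + 6)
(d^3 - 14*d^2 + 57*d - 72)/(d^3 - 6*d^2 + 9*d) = (d - 8)/d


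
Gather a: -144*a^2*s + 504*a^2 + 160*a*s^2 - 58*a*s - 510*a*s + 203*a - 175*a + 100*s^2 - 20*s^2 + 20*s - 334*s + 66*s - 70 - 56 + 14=a^2*(504 - 144*s) + a*(160*s^2 - 568*s + 28) + 80*s^2 - 248*s - 112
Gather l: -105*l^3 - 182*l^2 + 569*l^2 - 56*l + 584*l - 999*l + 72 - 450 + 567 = -105*l^3 + 387*l^2 - 471*l + 189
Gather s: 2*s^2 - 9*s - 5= 2*s^2 - 9*s - 5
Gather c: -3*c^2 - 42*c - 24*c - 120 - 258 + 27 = -3*c^2 - 66*c - 351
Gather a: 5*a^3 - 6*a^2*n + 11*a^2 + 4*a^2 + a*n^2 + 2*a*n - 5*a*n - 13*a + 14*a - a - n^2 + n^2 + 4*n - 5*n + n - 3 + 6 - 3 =5*a^3 + a^2*(15 - 6*n) + a*(n^2 - 3*n)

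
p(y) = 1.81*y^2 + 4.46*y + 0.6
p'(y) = 3.62*y + 4.46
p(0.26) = 1.88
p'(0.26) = 5.40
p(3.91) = 45.71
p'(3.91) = 18.61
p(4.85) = 64.81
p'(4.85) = 22.02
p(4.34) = 54.05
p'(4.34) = 20.17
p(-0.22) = -0.29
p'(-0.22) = 3.66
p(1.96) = 16.29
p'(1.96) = 11.56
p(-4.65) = 19.00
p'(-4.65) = -12.37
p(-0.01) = 0.56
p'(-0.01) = 4.42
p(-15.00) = 340.95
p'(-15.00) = -49.84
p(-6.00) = 39.00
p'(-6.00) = -17.26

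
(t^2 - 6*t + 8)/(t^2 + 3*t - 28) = (t - 2)/(t + 7)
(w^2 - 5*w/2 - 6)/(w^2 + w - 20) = (w + 3/2)/(w + 5)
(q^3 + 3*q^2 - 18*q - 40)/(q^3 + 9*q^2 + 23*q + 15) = (q^2 - 2*q - 8)/(q^2 + 4*q + 3)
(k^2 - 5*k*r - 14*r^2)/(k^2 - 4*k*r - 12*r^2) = (-k + 7*r)/(-k + 6*r)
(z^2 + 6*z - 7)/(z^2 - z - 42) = (-z^2 - 6*z + 7)/(-z^2 + z + 42)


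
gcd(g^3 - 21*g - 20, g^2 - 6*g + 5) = g - 5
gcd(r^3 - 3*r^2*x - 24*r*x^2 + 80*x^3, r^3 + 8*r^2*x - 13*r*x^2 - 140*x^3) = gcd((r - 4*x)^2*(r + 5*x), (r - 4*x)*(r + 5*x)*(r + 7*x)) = -r^2 - r*x + 20*x^2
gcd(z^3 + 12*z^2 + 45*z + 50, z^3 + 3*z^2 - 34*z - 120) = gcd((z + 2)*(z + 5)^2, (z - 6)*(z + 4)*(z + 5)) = z + 5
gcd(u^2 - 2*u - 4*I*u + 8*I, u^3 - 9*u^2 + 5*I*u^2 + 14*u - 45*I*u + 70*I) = u - 2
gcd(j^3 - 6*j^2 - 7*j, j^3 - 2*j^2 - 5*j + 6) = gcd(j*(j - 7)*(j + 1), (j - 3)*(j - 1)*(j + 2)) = 1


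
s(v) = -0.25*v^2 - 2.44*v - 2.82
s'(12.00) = -8.44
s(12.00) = -68.10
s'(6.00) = -5.44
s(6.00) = -26.46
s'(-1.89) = -1.50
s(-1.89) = 0.90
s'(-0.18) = -2.35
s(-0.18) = -2.39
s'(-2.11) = -1.38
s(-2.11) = 1.22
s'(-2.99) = -0.94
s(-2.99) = 2.24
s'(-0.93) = -1.98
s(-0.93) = -0.77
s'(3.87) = -4.38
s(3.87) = -16.01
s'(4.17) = -4.52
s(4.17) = -17.34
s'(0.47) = -2.68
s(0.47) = -4.02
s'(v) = -0.5*v - 2.44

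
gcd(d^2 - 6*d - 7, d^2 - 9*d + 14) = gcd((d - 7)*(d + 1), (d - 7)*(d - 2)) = d - 7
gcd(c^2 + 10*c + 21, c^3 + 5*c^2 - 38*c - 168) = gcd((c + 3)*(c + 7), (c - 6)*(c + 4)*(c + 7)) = c + 7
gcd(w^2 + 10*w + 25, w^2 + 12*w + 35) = w + 5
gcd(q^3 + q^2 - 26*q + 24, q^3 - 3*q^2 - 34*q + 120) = q^2 + 2*q - 24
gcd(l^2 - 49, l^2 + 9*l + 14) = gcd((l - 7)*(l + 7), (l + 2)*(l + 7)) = l + 7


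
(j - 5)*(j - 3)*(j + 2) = j^3 - 6*j^2 - j + 30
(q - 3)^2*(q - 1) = q^3 - 7*q^2 + 15*q - 9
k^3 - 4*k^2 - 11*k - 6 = (k - 6)*(k + 1)^2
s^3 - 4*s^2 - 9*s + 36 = (s - 4)*(s - 3)*(s + 3)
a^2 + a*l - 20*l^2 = (a - 4*l)*(a + 5*l)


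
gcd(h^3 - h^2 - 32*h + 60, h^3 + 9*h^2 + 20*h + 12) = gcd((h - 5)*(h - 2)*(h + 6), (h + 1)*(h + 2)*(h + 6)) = h + 6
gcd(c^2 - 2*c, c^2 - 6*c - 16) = 1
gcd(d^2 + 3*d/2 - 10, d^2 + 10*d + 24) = d + 4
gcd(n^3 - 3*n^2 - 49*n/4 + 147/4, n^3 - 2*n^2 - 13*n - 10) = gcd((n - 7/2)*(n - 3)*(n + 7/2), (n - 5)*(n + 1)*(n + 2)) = 1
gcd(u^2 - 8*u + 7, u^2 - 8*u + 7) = u^2 - 8*u + 7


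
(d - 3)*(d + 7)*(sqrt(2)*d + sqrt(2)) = sqrt(2)*d^3 + 5*sqrt(2)*d^2 - 17*sqrt(2)*d - 21*sqrt(2)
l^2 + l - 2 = (l - 1)*(l + 2)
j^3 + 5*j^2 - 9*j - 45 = (j - 3)*(j + 3)*(j + 5)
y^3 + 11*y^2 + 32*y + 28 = (y + 2)^2*(y + 7)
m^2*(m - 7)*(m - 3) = m^4 - 10*m^3 + 21*m^2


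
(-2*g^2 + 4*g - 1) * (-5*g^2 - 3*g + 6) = 10*g^4 - 14*g^3 - 19*g^2 + 27*g - 6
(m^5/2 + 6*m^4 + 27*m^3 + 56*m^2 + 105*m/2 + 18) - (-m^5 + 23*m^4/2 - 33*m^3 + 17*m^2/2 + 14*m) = 3*m^5/2 - 11*m^4/2 + 60*m^3 + 95*m^2/2 + 77*m/2 + 18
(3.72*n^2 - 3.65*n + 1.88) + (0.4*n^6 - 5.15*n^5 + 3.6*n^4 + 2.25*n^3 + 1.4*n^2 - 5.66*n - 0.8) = 0.4*n^6 - 5.15*n^5 + 3.6*n^4 + 2.25*n^3 + 5.12*n^2 - 9.31*n + 1.08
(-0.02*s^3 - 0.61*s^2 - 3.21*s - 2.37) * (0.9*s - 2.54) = -0.018*s^4 - 0.4982*s^3 - 1.3396*s^2 + 6.0204*s + 6.0198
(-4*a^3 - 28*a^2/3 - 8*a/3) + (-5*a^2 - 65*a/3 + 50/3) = -4*a^3 - 43*a^2/3 - 73*a/3 + 50/3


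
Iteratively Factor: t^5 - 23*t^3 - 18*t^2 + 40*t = (t + 4)*(t^4 - 4*t^3 - 7*t^2 + 10*t) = (t + 2)*(t + 4)*(t^3 - 6*t^2 + 5*t) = (t - 5)*(t + 2)*(t + 4)*(t^2 - t) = t*(t - 5)*(t + 2)*(t + 4)*(t - 1)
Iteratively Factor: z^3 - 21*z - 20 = (z + 1)*(z^2 - z - 20) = (z - 5)*(z + 1)*(z + 4)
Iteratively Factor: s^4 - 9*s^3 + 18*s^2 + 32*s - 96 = (s + 2)*(s^3 - 11*s^2 + 40*s - 48) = (s - 4)*(s + 2)*(s^2 - 7*s + 12) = (s - 4)^2*(s + 2)*(s - 3)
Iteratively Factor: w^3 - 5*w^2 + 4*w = (w - 4)*(w^2 - w) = w*(w - 4)*(w - 1)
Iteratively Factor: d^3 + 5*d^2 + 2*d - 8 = (d - 1)*(d^2 + 6*d + 8) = (d - 1)*(d + 2)*(d + 4)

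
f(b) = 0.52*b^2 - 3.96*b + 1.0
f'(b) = 1.04*b - 3.96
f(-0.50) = 3.11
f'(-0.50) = -4.48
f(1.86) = -4.57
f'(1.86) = -2.03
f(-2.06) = 11.36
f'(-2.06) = -6.10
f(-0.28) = 2.15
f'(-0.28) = -4.25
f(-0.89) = 4.94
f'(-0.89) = -4.89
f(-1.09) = 5.93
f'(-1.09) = -5.09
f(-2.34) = 13.11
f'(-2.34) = -6.39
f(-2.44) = 13.76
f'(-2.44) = -6.50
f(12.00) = 28.36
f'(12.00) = 8.52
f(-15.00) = 177.40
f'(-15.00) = -19.56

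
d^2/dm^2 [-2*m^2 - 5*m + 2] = -4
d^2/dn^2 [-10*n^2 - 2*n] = -20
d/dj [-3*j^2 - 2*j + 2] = -6*j - 2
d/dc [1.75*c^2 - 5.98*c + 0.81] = 3.5*c - 5.98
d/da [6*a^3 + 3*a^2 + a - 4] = 18*a^2 + 6*a + 1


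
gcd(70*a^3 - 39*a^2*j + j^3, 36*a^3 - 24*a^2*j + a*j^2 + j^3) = 2*a - j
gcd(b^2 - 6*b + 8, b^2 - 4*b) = b - 4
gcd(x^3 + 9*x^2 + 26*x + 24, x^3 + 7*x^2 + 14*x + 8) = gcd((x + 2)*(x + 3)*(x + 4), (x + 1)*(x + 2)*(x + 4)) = x^2 + 6*x + 8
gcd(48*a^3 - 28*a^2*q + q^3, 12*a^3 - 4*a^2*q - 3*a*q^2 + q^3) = -2*a + q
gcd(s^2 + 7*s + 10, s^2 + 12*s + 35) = s + 5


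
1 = 1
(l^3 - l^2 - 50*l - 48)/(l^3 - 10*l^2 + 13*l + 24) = (l + 6)/(l - 3)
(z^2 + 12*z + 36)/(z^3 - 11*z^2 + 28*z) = (z^2 + 12*z + 36)/(z*(z^2 - 11*z + 28))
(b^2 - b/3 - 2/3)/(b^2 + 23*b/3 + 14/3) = (b - 1)/(b + 7)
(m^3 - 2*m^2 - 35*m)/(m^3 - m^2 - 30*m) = (m - 7)/(m - 6)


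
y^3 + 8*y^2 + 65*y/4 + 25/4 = (y + 1/2)*(y + 5/2)*(y + 5)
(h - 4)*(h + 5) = h^2 + h - 20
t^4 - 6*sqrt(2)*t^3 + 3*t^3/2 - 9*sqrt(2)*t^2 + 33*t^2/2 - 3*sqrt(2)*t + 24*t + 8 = (t + 1/2)*(t + 1)*(t - 4*sqrt(2))*(t - 2*sqrt(2))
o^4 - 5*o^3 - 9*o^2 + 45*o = o*(o - 5)*(o - 3)*(o + 3)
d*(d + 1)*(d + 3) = d^3 + 4*d^2 + 3*d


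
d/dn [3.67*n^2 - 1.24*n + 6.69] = 7.34*n - 1.24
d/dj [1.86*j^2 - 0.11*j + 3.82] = 3.72*j - 0.11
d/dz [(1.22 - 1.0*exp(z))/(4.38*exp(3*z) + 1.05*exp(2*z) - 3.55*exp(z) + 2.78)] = (8.76*exp(3*z) - 14.9808*exp(2*z) - 2.562*exp(z) + 1.551)*exp(z)/(19.1844*exp(6*z) + 9.198*exp(5*z) - 29.9955*exp(4*z) + 16.8978*exp(3*z) + 18.4405*exp(2*z) - 19.738*exp(z) + 7.7284)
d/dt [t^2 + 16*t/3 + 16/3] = 2*t + 16/3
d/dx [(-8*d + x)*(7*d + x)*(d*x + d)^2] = d^2*(x + 1)*((-8*d + x)*(x + 1) - 2*(7*d + x)*(8*d - x) + (7*d + x)*(x + 1))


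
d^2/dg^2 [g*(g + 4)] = 2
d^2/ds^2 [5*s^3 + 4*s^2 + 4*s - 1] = 30*s + 8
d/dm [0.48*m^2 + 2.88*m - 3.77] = 0.96*m + 2.88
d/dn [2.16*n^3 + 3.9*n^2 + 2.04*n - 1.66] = 6.48*n^2 + 7.8*n + 2.04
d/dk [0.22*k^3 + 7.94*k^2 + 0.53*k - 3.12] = 0.66*k^2 + 15.88*k + 0.53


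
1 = 1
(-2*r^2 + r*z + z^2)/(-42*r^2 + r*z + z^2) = (-2*r^2 + r*z + z^2)/(-42*r^2 + r*z + z^2)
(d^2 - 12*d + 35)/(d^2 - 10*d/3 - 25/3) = 3*(d - 7)/(3*d + 5)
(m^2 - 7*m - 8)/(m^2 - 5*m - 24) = (m + 1)/(m + 3)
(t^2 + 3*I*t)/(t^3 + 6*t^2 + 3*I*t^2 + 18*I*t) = 1/(t + 6)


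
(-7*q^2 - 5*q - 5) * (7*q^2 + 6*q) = -49*q^4 - 77*q^3 - 65*q^2 - 30*q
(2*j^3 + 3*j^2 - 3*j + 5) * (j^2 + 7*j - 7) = 2*j^5 + 17*j^4 + 4*j^3 - 37*j^2 + 56*j - 35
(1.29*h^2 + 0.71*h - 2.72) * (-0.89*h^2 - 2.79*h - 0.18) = -1.1481*h^4 - 4.231*h^3 + 0.2077*h^2 + 7.461*h + 0.4896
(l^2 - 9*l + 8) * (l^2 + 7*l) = l^4 - 2*l^3 - 55*l^2 + 56*l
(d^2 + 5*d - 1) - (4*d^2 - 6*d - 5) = -3*d^2 + 11*d + 4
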